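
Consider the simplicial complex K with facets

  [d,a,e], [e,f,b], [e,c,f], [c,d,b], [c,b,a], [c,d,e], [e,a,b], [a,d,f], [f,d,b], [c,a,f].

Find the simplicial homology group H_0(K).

We work with the vertex ordering a < b < c < d < e < f. The simplices of K, each written with vertices in increasing order, are:

  0-simplices (6): a, b, c, d, e, f
  1-simplices (15): ab, ac, ad, ae, af, bc, bd, be, bf, cd, ce, cf, de, df, ef
  2-simplices (10): abc, abe, acf, ade, adf, bcd, bdf, bef, cde, cef

so the chain groups are C_0 ≅ Z^6, C_1 ≅ Z^15, C_2 ≅ Z^10.

Boundary ∂_1: C_1 → C_0 is given by ∂[p,q] = [q] − [p].
This gives a 6×15 integer matrix of rank 5; reducing to Smith normal form yields diagonal entries (1,1,1,1,1).

∂_2: C_2 → C_1 sends each 2-simplex [p,q,r] to [q,r] − [p,r] + [p,q]. For instance
  ∂bcd = cd − bd + bc,
  ∂acf = cf − af + ac.
This gives a 15×10 integer matrix of rank 10; reducing to Smith normal form yields diagonal entries (1,1,1,1,1,1,1,1,1,2).

Now H_k = ker ∂_k / im ∂_{k+1}, so:

  H_0: rank C_0 − rank ∂_1 = 6 − 5 = 1, and the invariant factors of ∂_1 are all 1, so H_0 = Z.

H_0 ≅ Z.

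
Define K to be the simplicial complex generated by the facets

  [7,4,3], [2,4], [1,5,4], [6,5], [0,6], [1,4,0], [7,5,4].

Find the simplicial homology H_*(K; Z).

Take the total order 0 < 1 < 2 < 3 < 4 < 5 < 6 < 7 on the vertex set. Then K (dimension 2) consists of the simplices:

  0-simplices (8): [0], [1], [2], [3], [4], [5], [6], [7]
  1-simplices (12): [0,1], [0,4], [0,6], [1,4], [1,5], [2,4], [3,4], [3,7], [4,5], [4,7], [5,6], [5,7]
  2-simplices (4): [0,1,4], [1,4,5], [3,4,7], [4,5,7]

so the chain groups are C_0 ≅ Z^8, C_1 ≅ Z^12, C_2 ≅ Z^4.

∂_1: C_1 → C_0 is given by ∂[p,q] = [q] − [p]. For instance
  ∂[1,4] = [4] − [1].
The 8×12 boundary matrix has rank 7 and Smith normal form diag(1,1,1,1,1,1,1).

The boundary map ∂_2: C_2 → C_1 acts by ∂[p,q,r] = [q,r] − [p,r] + [p,q]. For instance
  ∂[0,1,4] = [1,4] − [0,4] + [0,1],
  ∂[4,5,7] = [5,7] − [4,7] + [4,5].
This gives a 12×4 integer matrix of rank 4; reducing to Smith normal form yields diagonal entries (1,1,1,1).

Reading off H_k = ker ∂_k / im ∂_{k+1}:

  H_0: rank C_0 − rank ∂_1 = 8 − 7 = 1, and the invariant factors of ∂_1 are all 1, so H_0 = Z.
  H_1: rank ker ∂_1 − rank ∂_2 = (12 − 7) − 4 = 1, and the invariant factors of ∂_2 are all 1, so H_1 = Z.
  H_2: rank ker ∂_2 − rank ∂_3 = (4 − 4) − 0 = 0, and there is no ∂_3, so H_2 = 0.

H_0 = Z,  H_1 = Z,  H_2 = 0.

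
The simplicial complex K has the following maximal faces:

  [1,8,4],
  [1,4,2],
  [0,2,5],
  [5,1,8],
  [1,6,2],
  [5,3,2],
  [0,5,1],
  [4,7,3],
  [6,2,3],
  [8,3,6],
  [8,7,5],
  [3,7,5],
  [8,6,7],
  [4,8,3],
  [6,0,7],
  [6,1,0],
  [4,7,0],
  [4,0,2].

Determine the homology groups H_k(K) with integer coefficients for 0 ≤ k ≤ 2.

H_0 ≅ Z,  H_1 ≅ Z ⊕ Z_2,  H_2 = 0.

Take the total order 0 < 1 < 2 < 3 < 4 < 5 < 6 < 7 < 8 on the vertex set. Then K (dimension 2) consists of the simplices:

  0-simplices (9): [0], [1], [2], [3], [4], [5], [6], [7], [8]
  1-simplices (27): (27 of them)
  2-simplices (18): [0,1,5], [0,1,6], [0,2,4], [0,2,5], [0,4,7], [0,6,7], [1,2,4], [1,2,6], [1,4,8], [1,5,8], [2,3,5], [2,3,6], [3,4,7], [3,4,8], [3,5,7], [3,6,8], [5,7,8], [6,7,8]

so the chain groups are C_0 ≅ Z^9, C_1 ≅ Z^27, C_2 ≅ Z^18.

∂_1: C_1 → C_0 maps an edge to its endpoints' difference, ∂[p,q] = q − p. For instance
  ∂[2,6] = [6] − [2].
The 9×27 boundary matrix has rank 8 and Smith normal form diag(1,1,1,1,1,1,1,1).

∂_2: C_2 → C_1 sends each 2-simplex [p,q,r] to [q,r] − [p,r] + [p,q]. For instance
  ∂[1,5,8] = [5,8] − [1,8] + [1,5],
  ∂[2,3,5] = [3,5] − [2,5] + [2,3].
This gives a 27×18 integer matrix of rank 18; reducing to Smith normal form yields diagonal entries (1,1,1,1,1,1,1,1,1,1,1,1,1,1,1,1,1,2).

Now H_k = ker ∂_k / im ∂_{k+1}, so:

  H_0: rank C_0 − rank ∂_1 = 9 − 8 = 1, and the invariant factors of ∂_1 are all 1, so H_0 = Z.
  H_1: rank ker ∂_1 − rank ∂_2 = (27 − 8) − 18 = 1, and ∂_2 has invariant factor 2 > 1, so H_1 = Z ⊕ Z_2.
  H_2: rank ker ∂_2 − rank ∂_3 = (18 − 18) − 0 = 0, and there is no ∂_3, so H_2 = 0.

As a check, the Euler characteristic is 9 − 27 + 18 = 0, which agrees with 1 − 1 + 0 = 0.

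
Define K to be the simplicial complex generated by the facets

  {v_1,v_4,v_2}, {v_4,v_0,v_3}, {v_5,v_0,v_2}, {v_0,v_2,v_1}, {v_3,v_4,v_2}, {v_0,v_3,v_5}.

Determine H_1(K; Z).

Fix the vertex order v_0 < v_1 < v_2 < v_3 < v_4 < v_5 and write every simplex with vertices in increasing order. Then dim K = 2 and the simplices of K are:

  0-simplices (6): [v_0], [v_1], [v_2], [v_3], [v_4], [v_5]
  1-simplices (12): [v_0,v_1], [v_0,v_2], [v_0,v_3], [v_0,v_4], [v_0,v_5], [v_1,v_2], [v_1,v_4], [v_2,v_3], [v_2,v_4], [v_2,v_5], [v_3,v_4], [v_3,v_5]
  2-simplices (6): [v_0,v_1,v_2], [v_0,v_2,v_5], [v_0,v_3,v_4], [v_0,v_3,v_5], [v_1,v_2,v_4], [v_2,v_3,v_4]

Hence C_0 ≅ Z^6, C_1 ≅ Z^12, C_2 ≅ Z^6.

∂_1: C_1 → C_0 is given by ∂[p,q] = [q] − [p].
As a 6×12 matrix over Z this has rank 5, with invariant factors (1,1,1,1,1).

The boundary map ∂_2: C_2 → C_1 acts by ∂[p,q,r] = [q,r] − [p,r] + [p,q]. For instance
  ∂[v_0,v_3,v_4] = [v_3,v_4] − [v_0,v_4] + [v_0,v_3],
  ∂[v_2,v_3,v_4] = [v_3,v_4] − [v_2,v_4] + [v_2,v_3].
This gives a 12×6 integer matrix of rank 6; reducing to Smith normal form yields diagonal entries (1,1,1,1,1,1).

Now H_k = ker ∂_k / im ∂_{k+1}, so:

  H_1: rank ker ∂_1 − rank ∂_2 = (12 − 5) − 6 = 1, and the invariant factors of ∂_2 are all 1, so H_1 ≅ Z.

H_1 ≅ Z.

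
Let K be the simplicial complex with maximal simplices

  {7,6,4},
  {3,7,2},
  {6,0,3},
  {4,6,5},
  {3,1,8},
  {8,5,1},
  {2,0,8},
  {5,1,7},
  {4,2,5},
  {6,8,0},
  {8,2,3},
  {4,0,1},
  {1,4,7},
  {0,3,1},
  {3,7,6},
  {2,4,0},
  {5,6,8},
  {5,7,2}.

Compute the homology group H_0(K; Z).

H_0 = Z.

Order the vertices as 0 < 1 < 2 < 3 < 4 < 5 < 6 < 7 < 8. Listing each simplex with vertices in this order, K has dimension 2 with simplices:

  0-simplices (9): [0], [1], [2], [3], [4], [5], [6], [7], [8]
  1-simplices (27): (27 of them)
  2-simplices (18): [0,1,3], [0,1,4], [0,2,4], [0,2,8], [0,3,6], [0,6,8], [1,3,8], [1,4,7], [1,5,7], [1,5,8], [2,3,7], [2,3,8], [2,4,5], [2,5,7], [3,6,7], [4,5,6], [4,6,7], [5,6,8]

giving chain groups C_0 ≅ Z^9, C_1 ≅ Z^27, C_2 ≅ Z^18.

The boundary map ∂_1: C_1 → C_0 is given by ∂[p,q] = [q] − [p].
The resulting 9×27 matrix has rank 8, and its Smith normal form has invariant factors (1,1,1,1,1,1,1,1).

Boundary ∂_2: C_2 → C_1 acts by ∂[p,q,r] = [q,r] − [p,r] + [p,q]. For instance
  ∂[4,6,7] = [6,7] − [4,7] + [4,6],
  ∂[0,2,8] = [2,8] − [0,8] + [0,2].
As a 27×18 matrix over Z this has rank 18, with invariant factors (1,1,1,1,1,1,1,1,1,1,1,1,1,1,1,1,1,2).

Reading off H_k = ker ∂_k / im ∂_{k+1}:

  H_0: rank C_0 − rank ∂_1 = 9 − 8 = 1, and the invariant factors of ∂_1 are all 1, so H_0 ≅ Z.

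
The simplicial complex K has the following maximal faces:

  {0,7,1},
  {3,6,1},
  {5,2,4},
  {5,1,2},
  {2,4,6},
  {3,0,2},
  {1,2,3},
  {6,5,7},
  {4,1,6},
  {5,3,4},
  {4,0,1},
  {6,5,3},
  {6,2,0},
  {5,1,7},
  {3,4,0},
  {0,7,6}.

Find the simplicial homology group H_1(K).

Fix the vertex order 0 < 1 < 2 < 3 < 4 < 5 < 6 < 7 and write every simplex with vertices in increasing order. Then dim K = 2 and the simplices of K are:

  0-simplices (8): [0], [1], [2], [3], [4], [5], [6], [7]
  1-simplices (24): (24 of them)
  2-simplices (16): [0,1,4], [0,1,7], [0,2,3], [0,2,6], [0,3,4], [0,6,7], [1,2,3], [1,2,5], [1,3,6], [1,4,6], [1,5,7], [2,4,5], [2,4,6], [3,4,5], [3,5,6], [5,6,7]

so the chain groups are C_0 ≅ Z^8, C_1 ≅ Z^24, C_2 ≅ Z^16.

∂_1: C_1 → C_0 maps an edge to its endpoints' difference, ∂[p,q] = q − p. For instance
  ∂[2,3] = [3] − [2].
This gives a 8×24 integer matrix of rank 7; reducing to Smith normal form yields diagonal entries (1,1,1,1,1,1,1).

The boundary map ∂_2: C_2 → C_1 sends each 2-simplex [p,q,r] to [q,r] − [p,r] + [p,q]. For instance
  ∂[0,6,7] = [6,7] − [0,7] + [0,6],
  ∂[0,2,3] = [2,3] − [0,3] + [0,2].
This gives a 24×16 integer matrix of rank 15; reducing to Smith normal form yields diagonal entries (1,1,1,1,1,1,1,1,1,1,1,1,1,1,1).

Computing H_k = (kernel of ∂_k) / (image of ∂_{k+1}):

  H_1: rank ker ∂_1 − rank ∂_2 = (24 − 7) − 15 = 2, and the invariant factors of ∂_2 are all 1, so H_1 = Z^2.

(K is a triangulation of the torus T^2.)

H_1 ≅ Z^2.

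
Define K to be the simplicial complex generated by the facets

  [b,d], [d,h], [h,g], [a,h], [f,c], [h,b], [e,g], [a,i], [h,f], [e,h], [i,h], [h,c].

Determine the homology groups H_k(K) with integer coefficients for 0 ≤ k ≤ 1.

We work with the vertex ordering a < b < c < d < e < f < g < h < i. The simplices of K, each written with vertices in increasing order, are:

  0-simplices (9): a, b, c, d, e, f, g, h, i
  1-simplices (12): ah, ai, bd, bh, cf, ch, dh, eg, eh, fh, gh, hi

so the chain groups are C_0 ≅ Z^9, C_1 ≅ Z^12.

The boundary map ∂_1: C_1 → C_0 maps an edge to its endpoints' difference, ∂[p,q] = q − p.
The resulting 9×12 matrix has rank 8, and its Smith normal form has invariant factors (1,1,1,1,1,1,1,1).

From H_k ≅ ker(∂_k) / im(∂_{k+1}) we obtain:

  H_0: rank C_0 − rank ∂_1 = 9 − 8 = 1, and the invariant factors of ∂_1 are all 1, so H_0 ≅ Z.
  H_1: rank ker ∂_1 − rank ∂_2 = (12 − 8) − 0 = 4, and there is no ∂_2, so H_1 ≅ Z^4.

H_0 = Z,  H_1 = Z^4.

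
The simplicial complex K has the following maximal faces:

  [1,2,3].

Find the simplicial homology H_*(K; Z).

Order the vertices as 1 < 2 < 3. Listing each simplex with vertices in this order, K has dimension 2 with simplices:

  0-simplices (3): [1], [2], [3]
  1-simplices (3): [1,2], [1,3], [2,3]
  2-simplices (1): [1,2,3]

so the chain groups are C_0 ≅ Z^3, C_1 ≅ Z^3, C_2 ≅ Z^1.

Boundary ∂_1: C_1 → C_0 sends each edge [p,q] (with p < q) to q − p.
This gives a 3×3 integer matrix of rank 2; reducing to Smith normal form yields diagonal entries (1,1).

The boundary map ∂_2: C_2 → C_1 acts by ∂[p,q,r] = [q,r] − [p,r] + [p,q]. For instance
  ∂[1,2,3] = [2,3] − [1,3] + [1,2].
This gives a 3×1 integer matrix of rank 1; reducing to Smith normal form yields diagonal entries (1).

Now H_k = ker ∂_k / im ∂_{k+1}, so:

  H_0: rank C_0 − rank ∂_1 = 3 − 2 = 1, and the invariant factors of ∂_1 are all 1, so H_0 = Z.
  H_1: rank ker ∂_1 − rank ∂_2 = (3 − 2) − 1 = 0, and the invariant factors of ∂_2 are all 1, so H_1 = 0.
  H_2: rank ker ∂_2 − rank ∂_3 = (1 − 1) − 0 = 0, and there is no ∂_3, so H_2 = 0.

H_0 = Z,  H_1 = 0,  H_2 = 0.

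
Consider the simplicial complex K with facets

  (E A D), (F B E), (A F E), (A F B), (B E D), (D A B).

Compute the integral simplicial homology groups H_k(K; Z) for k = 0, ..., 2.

Order the vertices as A < B < D < E < F. Listing each simplex with vertices in this order, K has dimension 2 with simplices:

  0-simplices (5): A, B, D, E, F
  1-simplices (9): AB, AD, AE, AF, BD, BE, BF, DE, EF
  2-simplices (6): ABD, ABF, ADE, AEF, BDE, BEF

so the chain groups are C_0 ≅ Z^5, C_1 ≅ Z^9, C_2 ≅ Z^6.

Boundary ∂_1: C_1 → C_0 maps an edge to its endpoints' difference, ∂[p,q] = q − p.
The resulting 5×9 matrix has rank 4, and its Smith normal form has invariant factors (1,1,1,1).

∂_2: C_2 → C_1 maps a triangle to the signed sum of its edges. For instance
  ∂ABD = BD − AD + AB,
  ∂ADE = DE − AE + AD.
The 9×6 boundary matrix has rank 5 and Smith normal form diag(1,1,1,1,1).

Computing H_k = (kernel of ∂_k) / (image of ∂_{k+1}):

  H_0: rank C_0 − rank ∂_1 = 5 − 4 = 1, and the invariant factors of ∂_1 are all 1, so H_0 = Z.
  H_1: rank ker ∂_1 − rank ∂_2 = (9 − 4) − 5 = 0, and the invariant factors of ∂_2 are all 1, so H_1 = 0.
  H_2: rank ker ∂_2 − rank ∂_3 = (6 − 5) − 0 = 1, and there is no ∂_3, so H_2 = Z.

H_0 ≅ Z,  H_1 = 0,  H_2 ≅ Z.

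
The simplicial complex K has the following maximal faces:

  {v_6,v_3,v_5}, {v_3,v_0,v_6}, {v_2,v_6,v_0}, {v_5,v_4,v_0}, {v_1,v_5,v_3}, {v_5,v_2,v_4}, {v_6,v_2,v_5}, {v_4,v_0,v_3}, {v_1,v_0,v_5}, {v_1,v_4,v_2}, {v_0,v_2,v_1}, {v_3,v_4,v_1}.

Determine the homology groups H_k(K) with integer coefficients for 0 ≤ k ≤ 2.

Fix the vertex order v_0 < v_1 < v_2 < v_3 < v_4 < v_5 < v_6 and write every simplex with vertices in increasing order. Then dim K = 2 and the simplices of K are:

  0-simplices (7): [v_0], [v_1], [v_2], [v_3], [v_4], [v_5], [v_6]
  1-simplices (18): (18 of them)
  2-simplices (12): (12 of them)

so the chain groups are C_0 ≅ Z^7, C_1 ≅ Z^18, C_2 ≅ Z^12.

∂_1: C_1 → C_0 maps an edge to its endpoints' difference, ∂[p,q] = q − p.
The 7×18 boundary matrix has rank 6 and Smith normal form diag(1,1,1,1,1,1).

Boundary ∂_2: C_2 → C_1 sends each 2-simplex [p,q,r] to [q,r] − [p,r] + [p,q]. For instance
  ∂[v_1,v_3,v_5] = [v_3,v_5] − [v_1,v_5] + [v_1,v_3],
  ∂[v_0,v_3,v_6] = [v_3,v_6] − [v_0,v_6] + [v_0,v_3].
The resulting 18×12 matrix has rank 12, and its Smith normal form has invariant factors (1,1,1,1,1,1,1,1,1,1,1,2).

Reading off H_k = ker ∂_k / im ∂_{k+1}:

  H_0: rank C_0 − rank ∂_1 = 7 − 6 = 1, and the invariant factors of ∂_1 are all 1, so H_0 = Z.
  H_1: rank ker ∂_1 − rank ∂_2 = (18 − 6) − 12 = 0, and ∂_2 has invariant factor 2 > 1, so H_1 = Z_2.
  H_2: rank ker ∂_2 − rank ∂_3 = (12 − 12) − 0 = 0, and there is no ∂_3, so H_2 = 0.

As a check, the Euler characteristic is 7 − 18 + 12 = 1, which agrees with 1 − 0 + 0 = 1.
(K is a triangulation of the real projective plane RP^2.)

H_0 ≅ Z,  H_1 ≅ Z_2,  H_2 = 0.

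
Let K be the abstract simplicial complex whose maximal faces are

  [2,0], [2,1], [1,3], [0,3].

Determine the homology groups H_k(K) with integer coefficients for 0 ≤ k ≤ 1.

H_0 ≅ Z,  H_1 ≅ Z.

We work with the vertex ordering 0 < 1 < 2 < 3. The simplices of K, each written with vertices in increasing order, are:

  0-simplices (4): [0], [1], [2], [3]
  1-simplices (4): [0,2], [0,3], [1,2], [1,3]

Hence C_0 ≅ Z^4, C_1 ≅ Z^4.

The boundary map ∂_1: C_1 → C_0 is given by ∂[p,q] = [q] − [p]. For instance
  ∂[1,2] = [2] − [1].
This gives a 4×4 integer matrix of rank 3; reducing to Smith normal form yields diagonal entries (1,1,1).

Reading off H_k = ker ∂_k / im ∂_{k+1}:

  H_0: rank C_0 − rank ∂_1 = 4 − 3 = 1, and the invariant factors of ∂_1 are all 1, so H_0 = Z.
  H_1: rank ker ∂_1 − rank ∂_2 = (4 − 3) − 0 = 1, and there is no ∂_2, so H_1 = Z.

As a check, the Euler characteristic is 4 − 4 = 0, which agrees with 1 − 1 = 0.
(K is a triangulation of the circle S^1.)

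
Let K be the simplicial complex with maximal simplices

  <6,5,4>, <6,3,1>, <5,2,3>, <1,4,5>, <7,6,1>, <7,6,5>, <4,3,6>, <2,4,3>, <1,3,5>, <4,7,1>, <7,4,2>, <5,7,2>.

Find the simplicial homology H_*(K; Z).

H_0 = Z,  H_1 = Z/2,  H_2 = 0.

Take the total order 1 < 2 < 3 < 4 < 5 < 6 < 7 on the vertex set. Then K (dimension 2) consists of the simplices:

  0-simplices (7): [1], [2], [3], [4], [5], [6], [7]
  1-simplices (18): [1,3], [1,4], [1,5], [1,6], [1,7], [2,3], [2,4], [2,5], [2,7], [3,4], [3,5], [3,6], [4,5], [4,6], [4,7], [5,6], [5,7], [6,7]
  2-simplices (12): [1,3,5], [1,3,6], [1,4,5], [1,4,7], [1,6,7], [2,3,4], [2,3,5], [2,4,7], [2,5,7], [3,4,6], [4,5,6], [5,6,7]

so the chain groups are C_0 ≅ Z^7, C_1 ≅ Z^18, C_2 ≅ Z^12.

The boundary map ∂_1: C_1 → C_0 sends each edge [p,q] (with p < q) to q − p.
As a 7×18 matrix over Z this has rank 6, with invariant factors (1,1,1,1,1,1).

∂_2: C_2 → C_1 acts by ∂[p,q,r] = [q,r] − [p,r] + [p,q]. For instance
  ∂[1,6,7] = [6,7] − [1,7] + [1,6],
  ∂[1,4,7] = [4,7] − [1,7] + [1,4].
This gives a 18×12 integer matrix of rank 12; reducing to Smith normal form yields diagonal entries (1,1,1,1,1,1,1,1,1,1,1,2).

Computing H_k = (kernel of ∂_k) / (image of ∂_{k+1}):

  H_0: rank C_0 − rank ∂_1 = 7 − 6 = 1, and the invariant factors of ∂_1 are all 1, so H_0 ≅ Z.
  H_1: rank ker ∂_1 − rank ∂_2 = (18 − 6) − 12 = 0, and ∂_2 has invariant factor 2 > 1, so H_1 ≅ Z/2.
  H_2: rank ker ∂_2 − rank ∂_3 = (12 − 12) − 0 = 0, and there is no ∂_3, so H_2 ≅ 0.

(K is a triangulation of the real projective plane RP^2.)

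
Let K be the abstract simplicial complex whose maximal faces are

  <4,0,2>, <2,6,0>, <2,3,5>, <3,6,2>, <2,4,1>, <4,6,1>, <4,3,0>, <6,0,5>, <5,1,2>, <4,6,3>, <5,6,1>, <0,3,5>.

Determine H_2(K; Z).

H_2 ≅ 0.

Order the vertices as 0 < 1 < 2 < 3 < 4 < 5 < 6. Listing each simplex with vertices in this order, K has dimension 2 with simplices:

  0-simplices (7): [0], [1], [2], [3], [4], [5], [6]
  1-simplices (18): [0,2], [0,3], [0,4], [0,5], [0,6], [1,2], [1,4], [1,5], [1,6], [2,3], [2,4], [2,5], [2,6], [3,4], [3,5], [3,6], [4,6], [5,6]
  2-simplices (12): [0,2,4], [0,2,6], [0,3,4], [0,3,5], [0,5,6], [1,2,4], [1,2,5], [1,4,6], [1,5,6], [2,3,5], [2,3,6], [3,4,6]

giving chain groups C_0 ≅ Z^7, C_1 ≅ Z^18, C_2 ≅ Z^12.

Boundary ∂_1: C_1 → C_0 maps an edge to its endpoints' difference, ∂[p,q] = q − p. For instance
  ∂[0,2] = [2] − [0].
The 7×18 boundary matrix has rank 6 and Smith normal form diag(1,1,1,1,1,1).

The boundary map ∂_2: C_2 → C_1 maps a triangle to the signed sum of its edges. For instance
  ∂[1,2,4] = [2,4] − [1,4] + [1,2],
  ∂[0,3,5] = [3,5] − [0,5] + [0,3].
The resulting 18×12 matrix has rank 12, and its Smith normal form has invariant factors (1,1,1,1,1,1,1,1,1,1,1,2).

Reading off H_k = ker ∂_k / im ∂_{k+1}:

  H_2: rank ker ∂_2 − rank ∂_3 = (12 − 12) − 0 = 0, and there is no ∂_3, so H_2 = 0.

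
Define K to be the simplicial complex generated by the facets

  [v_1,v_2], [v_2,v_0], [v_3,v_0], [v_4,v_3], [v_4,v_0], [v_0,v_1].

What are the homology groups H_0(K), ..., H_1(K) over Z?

Take the total order v_0 < v_1 < v_2 < v_3 < v_4 on the vertex set. Then K (dimension 1) consists of the simplices:

  0-simplices (5): [v_0], [v_1], [v_2], [v_3], [v_4]
  1-simplices (6): [v_0,v_1], [v_0,v_2], [v_0,v_3], [v_0,v_4], [v_1,v_2], [v_3,v_4]

so the chain groups are C_0 ≅ Z^5, C_1 ≅ Z^6.

∂_1: C_1 → C_0 maps an edge to its endpoints' difference, ∂[p,q] = q − p.
This gives a 5×6 integer matrix of rank 4; reducing to Smith normal form yields diagonal entries (1,1,1,1).

Now H_k = ker ∂_k / im ∂_{k+1}, so:

  H_0: rank C_0 − rank ∂_1 = 5 − 4 = 1, and the invariant factors of ∂_1 are all 1, so H_0 = Z.
  H_1: rank ker ∂_1 − rank ∂_2 = (6 − 4) − 0 = 2, and there is no ∂_2, so H_1 = Z^2.

(K is a triangulation of a wedge of 2 circles.)

H_0 = Z,  H_1 = Z^2.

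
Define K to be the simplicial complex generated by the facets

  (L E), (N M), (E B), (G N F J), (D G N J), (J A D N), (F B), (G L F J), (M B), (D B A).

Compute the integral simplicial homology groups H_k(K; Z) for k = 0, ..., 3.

H_0 = Z,  H_1 = Z^3,  H_2 = 0,  H_3 = 0.

Take the total order A < B < D < E < F < G < J < L < M < N on the vertex set. Then K (dimension 3) consists of the simplices:

  0-simplices (10): A, B, D, E, F, G, J, L, M, N
  1-simplices (22): AB, AD, AJ, AN, BD, BE, BF, BM, DG, DJ, DN, EL, FG, FJ, FL, FN, GJ, GL, GN, JL, JN, MN
  2-simplices (14): ABD, ADJ, ADN, AJN, DGJ, DGN, DJN, FGJ, FGL, FGN, FJL, FJN, GJL, GJN
  3-simplices (4): ADJN, DGJN, FGJL, FGJN

Hence C_0 ≅ Z^10, C_1 ≅ Z^22, C_2 ≅ Z^14, C_3 ≅ Z^4.

∂_1: C_1 → C_0 is given by ∂[p,q] = [q] − [p]. For instance
  ∂AN = N − A.
The resulting 10×22 matrix has rank 9, and its Smith normal form has invariant factors (1,1,1,1,1,1,1,1,1).

The boundary map ∂_2: C_2 → C_1 maps a triangle to the signed sum of its edges. For instance
  ∂ADJ = DJ − AJ + AD,
  ∂DJN = JN − DN + DJ.
The resulting 22×14 matrix has rank 10, and its Smith normal form has invariant factors (1,1,1,1,1,1,1,1,1,1).

Boundary ∂_3: C_3 → C_2 sends each 3-simplex σ to the alternating sum Σ_i (−1)^i (σ with its i-th vertex removed). For instance
  ∂FGJL = GJL − FJL + FGL − FGJ,
  ∂FGJN = GJN − FJN + FGN − FGJ.
The resulting 14×4 matrix has rank 4, and its Smith normal form has invariant factors (1,1,1,1).

Computing H_k = (kernel of ∂_k) / (image of ∂_{k+1}):

  H_0: rank C_0 − rank ∂_1 = 10 − 9 = 1, and the invariant factors of ∂_1 are all 1, so H_0 = Z.
  H_1: rank ker ∂_1 − rank ∂_2 = (22 − 9) − 10 = 3, and the invariant factors of ∂_2 are all 1, so H_1 = Z^3.
  H_2: rank ker ∂_2 − rank ∂_3 = (14 − 10) − 4 = 0, and the invariant factors of ∂_3 are all 1, so H_2 = 0.
  H_3: rank ker ∂_3 − rank ∂_4 = (4 − 4) − 0 = 0, and there is no ∂_4, so H_3 = 0.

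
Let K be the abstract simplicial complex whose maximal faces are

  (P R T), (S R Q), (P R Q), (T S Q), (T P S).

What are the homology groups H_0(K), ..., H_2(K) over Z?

We work with the vertex ordering P < Q < R < S < T. The simplices of K, each written with vertices in increasing order, are:

  0-simplices (5): P, Q, R, S, T
  1-simplices (10): PQ, PR, PS, PT, QR, QS, QT, RS, RT, ST
  2-simplices (5): PQR, PRT, PST, QRS, QST

so the chain groups are C_0 ≅ Z^5, C_1 ≅ Z^10, C_2 ≅ Z^5.

Boundary ∂_1: C_1 → C_0 sends each edge [p,q] (with p < q) to q − p. For instance
  ∂QS = S − Q.
This gives a 5×10 integer matrix of rank 4; reducing to Smith normal form yields diagonal entries (1,1,1,1).

The boundary map ∂_2: C_2 → C_1 sends each 2-simplex [p,q,r] to [q,r] − [p,r] + [p,q]. For instance
  ∂PQR = QR − PR + PQ,
  ∂PST = ST − PT + PS.
The 10×5 boundary matrix has rank 5 and Smith normal form diag(1,1,1,1,1).

Reading off H_k = ker ∂_k / im ∂_{k+1}:

  H_0: rank C_0 − rank ∂_1 = 5 − 4 = 1, and the invariant factors of ∂_1 are all 1, so H_0 = Z.
  H_1: rank ker ∂_1 − rank ∂_2 = (10 − 4) − 5 = 1, and the invariant factors of ∂_2 are all 1, so H_1 = Z.
  H_2: rank ker ∂_2 − rank ∂_3 = (5 − 5) − 0 = 0, and there is no ∂_3, so H_2 = 0.

H_0 ≅ Z,  H_1 ≅ Z,  H_2 = 0.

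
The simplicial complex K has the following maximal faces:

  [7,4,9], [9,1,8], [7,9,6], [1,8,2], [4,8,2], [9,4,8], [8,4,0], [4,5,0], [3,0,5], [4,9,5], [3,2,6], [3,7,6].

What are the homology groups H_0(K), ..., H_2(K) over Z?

Take the total order 0 < 1 < 2 < 3 < 4 < 5 < 6 < 7 < 8 < 9 on the vertex set. Then K (dimension 2) consists of the simplices:

  0-simplices (10): [0], [1], [2], [3], [4], [5], [6], [7], [8], [9]
  1-simplices (23): [0,3], [0,4], [0,5], [0,8], [1,2], [1,8], [1,9], [2,3], [2,4], [2,6], [2,8], [3,5], [3,6], [3,7], [4,5], [4,7], [4,8], [4,9], [5,9], [6,7], [6,9], [7,9], [8,9]
  2-simplices (12): [0,3,5], [0,4,5], [0,4,8], [1,2,8], [1,8,9], [2,3,6], [2,4,8], [3,6,7], [4,5,9], [4,7,9], [4,8,9], [6,7,9]

giving chain groups C_0 ≅ Z^10, C_1 ≅ Z^23, C_2 ≅ Z^12.

Boundary ∂_1: C_1 → C_0 sends each edge [p,q] (with p < q) to q − p. For instance
  ∂[2,8] = [8] − [2].
The resulting 10×23 matrix has rank 9, and its Smith normal form has invariant factors (1,1,1,1,1,1,1,1,1).

The boundary map ∂_2: C_2 → C_1 acts by ∂[p,q,r] = [q,r] − [p,r] + [p,q]. For instance
  ∂[2,4,8] = [4,8] − [2,8] + [2,4],
  ∂[4,5,9] = [5,9] − [4,9] + [4,5].
The resulting 23×12 matrix has rank 12, and its Smith normal form has invariant factors (1,1,1,1,1,1,1,1,1,1,1,1).

Computing H_k = (kernel of ∂_k) / (image of ∂_{k+1}):

  H_0: rank C_0 − rank ∂_1 = 10 − 9 = 1, and the invariant factors of ∂_1 are all 1, so H_0 = Z.
  H_1: rank ker ∂_1 − rank ∂_2 = (23 − 9) − 12 = 2, and the invariant factors of ∂_2 are all 1, so H_1 = Z^2.
  H_2: rank ker ∂_2 − rank ∂_3 = (12 − 12) − 0 = 0, and there is no ∂_3, so H_2 = 0.

H_0 ≅ Z,  H_1 ≅ Z^2,  H_2 = 0.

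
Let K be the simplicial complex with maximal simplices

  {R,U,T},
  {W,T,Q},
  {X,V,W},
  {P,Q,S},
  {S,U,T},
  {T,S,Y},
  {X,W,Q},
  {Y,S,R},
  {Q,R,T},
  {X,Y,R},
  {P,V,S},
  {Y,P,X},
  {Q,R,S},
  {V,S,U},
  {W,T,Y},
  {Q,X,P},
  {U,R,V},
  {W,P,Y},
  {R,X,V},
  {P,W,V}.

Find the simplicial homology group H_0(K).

H_0 ≅ Z.

Order the vertices as P < Q < R < S < T < U < V < W < X < Y. Listing each simplex with vertices in this order, K has dimension 2 with simplices:

  0-simplices (10): P, Q, R, S, T, U, V, W, X, Y
  1-simplices (30): PQ, PS, PV, PW, PX, PY, QR, QS, QT, QW, QX, RS, RT, RU, RV, RX, RY, ST, SU, SV, SY, TU, TW, TY, UV, VW, VX, WX, WY, XY
  2-simplices (20): PQS, PQX, PSV, PVW, PWY, PXY, QRS, QRT, QTW, QWX, RSY, RTU, RUV, RVX, RXY, STU, STY, SUV, TWY, VWX

Hence C_0 ≅ Z^10, C_1 ≅ Z^30, C_2 ≅ Z^20.

Boundary ∂_1: C_1 → C_0 maps an edge to its endpoints' difference, ∂[p,q] = q − p.
The resulting 10×30 matrix has rank 9, and its Smith normal form has invariant factors (1,1,1,1,1,1,1,1,1).

Boundary ∂_2: C_2 → C_1 maps a triangle to the signed sum of its edges. For instance
  ∂PSV = SV − PV + PS,
  ∂PWY = WY − PY + PW.
This gives a 30×20 integer matrix of rank 20; reducing to Smith normal form yields diagonal entries (1,1,1,1,1,1,1,1,1,1,1,1,1,1,1,1,1,1,1,2).

Now H_k = ker ∂_k / im ∂_{k+1}, so:

  H_0: rank C_0 − rank ∂_1 = 10 − 9 = 1, and the invariant factors of ∂_1 are all 1, so H_0 ≅ Z.

(K is a triangulation of the Klein bottle.)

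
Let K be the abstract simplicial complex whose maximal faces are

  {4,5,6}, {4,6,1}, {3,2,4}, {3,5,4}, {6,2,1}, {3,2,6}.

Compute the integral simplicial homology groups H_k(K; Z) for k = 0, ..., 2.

H_0 ≅ Z,  H_1 ≅ Z,  H_2 = 0.

Take the total order 1 < 2 < 3 < 4 < 5 < 6 on the vertex set. Then K (dimension 2) consists of the simplices:

  0-simplices (6): [1], [2], [3], [4], [5], [6]
  1-simplices (12): [1,2], [1,4], [1,6], [2,3], [2,4], [2,6], [3,4], [3,5], [3,6], [4,5], [4,6], [5,6]
  2-simplices (6): [1,2,6], [1,4,6], [2,3,4], [2,3,6], [3,4,5], [4,5,6]

so the chain groups are C_0 ≅ Z^6, C_1 ≅ Z^12, C_2 ≅ Z^6.

∂_1: C_1 → C_0 is given by ∂[p,q] = [q] − [p]. For instance
  ∂[3,5] = [5] − [3].
As a 6×12 matrix over Z this has rank 5, with invariant factors (1,1,1,1,1).

∂_2: C_2 → C_1 maps a triangle to the signed sum of its edges. For instance
  ∂[1,4,6] = [4,6] − [1,6] + [1,4],
  ∂[3,4,5] = [4,5] − [3,5] + [3,4].
The resulting 12×6 matrix has rank 6, and its Smith normal form has invariant factors (1,1,1,1,1,1).

Computing H_k = (kernel of ∂_k) / (image of ∂_{k+1}):

  H_0: rank C_0 − rank ∂_1 = 6 − 5 = 1, and the invariant factors of ∂_1 are all 1, so H_0 = Z.
  H_1: rank ker ∂_1 − rank ∂_2 = (12 − 5) − 6 = 1, and the invariant factors of ∂_2 are all 1, so H_1 = Z.
  H_2: rank ker ∂_2 − rank ∂_3 = (6 − 6) − 0 = 0, and there is no ∂_3, so H_2 = 0.

As a check, the Euler characteristic is 6 − 12 + 6 = 0, which agrees with 1 − 1 + 0 = 0.
(K is a triangulation of the cylinder S^1 x I.)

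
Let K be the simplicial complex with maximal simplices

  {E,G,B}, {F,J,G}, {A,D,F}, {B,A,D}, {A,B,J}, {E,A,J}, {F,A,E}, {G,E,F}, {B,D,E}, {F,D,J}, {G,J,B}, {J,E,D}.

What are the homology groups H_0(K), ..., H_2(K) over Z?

H_0 = Z,  H_1 = Z/2,  H_2 = 0.

Order the vertices as A < B < D < E < F < G < J. Listing each simplex with vertices in this order, K has dimension 2 with simplices:

  0-simplices (7): A, B, D, E, F, G, J
  1-simplices (18): AB, AD, AE, AF, AJ, BD, BE, BG, BJ, DE, DF, DJ, EF, EG, EJ, FG, FJ, GJ
  2-simplices (12): ABD, ABJ, ADF, AEF, AEJ, BDE, BEG, BGJ, DEJ, DFJ, EFG, FGJ

so the chain groups are C_0 ≅ Z^7, C_1 ≅ Z^18, C_2 ≅ Z^12.

Boundary ∂_1: C_1 → C_0 sends each edge [p,q] (with p < q) to q − p. For instance
  ∂DE = E − D.
As a 7×18 matrix over Z this has rank 6, with invariant factors (1,1,1,1,1,1).

The boundary map ∂_2: C_2 → C_1 maps a triangle to the signed sum of its edges. For instance
  ∂ABD = BD − AD + AB,
  ∂DEJ = EJ − DJ + DE.
The resulting 18×12 matrix has rank 12, and its Smith normal form has invariant factors (1,1,1,1,1,1,1,1,1,1,1,2).

From H_k ≅ ker(∂_k) / im(∂_{k+1}) we obtain:

  H_0: rank C_0 − rank ∂_1 = 7 − 6 = 1, and the invariant factors of ∂_1 are all 1, so H_0 = Z.
  H_1: rank ker ∂_1 − rank ∂_2 = (18 − 6) − 12 = 0, and ∂_2 has invariant factor 2 > 1, so H_1 = Z/2.
  H_2: rank ker ∂_2 − rank ∂_3 = (12 − 12) − 0 = 0, and there is no ∂_3, so H_2 = 0.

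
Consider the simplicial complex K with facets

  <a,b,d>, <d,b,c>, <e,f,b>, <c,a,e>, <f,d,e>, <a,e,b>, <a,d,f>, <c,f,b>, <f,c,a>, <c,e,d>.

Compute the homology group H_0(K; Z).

H_0 = Z.

K has 6 vertices, 15 edges, 10 triangles.
rank ∂_0 = 0, rank ∂_1 = 5 ⇒ b_0 = 6 − 0 − 5 = 1; all invariant factors of ∂_1 are 1 so no torsion. So H_0 ≅ Z.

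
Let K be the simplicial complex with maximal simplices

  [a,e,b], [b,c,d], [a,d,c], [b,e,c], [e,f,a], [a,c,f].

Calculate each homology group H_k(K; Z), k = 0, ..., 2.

H_0 ≅ Z,  H_1 ≅ Z,  H_2 = 0.

Order the vertices as a < b < c < d < e < f. Listing each simplex with vertices in this order, K has dimension 2 with simplices:

  0-simplices (6): a, b, c, d, e, f
  1-simplices (12): ab, ac, ad, ae, af, bc, bd, be, cd, ce, cf, ef
  2-simplices (6): abe, acd, acf, aef, bcd, bce

giving chain groups C_0 ≅ Z^6, C_1 ≅ Z^12, C_2 ≅ Z^6.

∂_1: C_1 → C_0 is given by ∂[p,q] = [q] − [p]. For instance
  ∂ef = f − e.
The 6×12 boundary matrix has rank 5 and Smith normal form diag(1,1,1,1,1).

The boundary map ∂_2: C_2 → C_1 sends each 2-simplex [p,q,r] to [q,r] − [p,r] + [p,q]. For instance
  ∂acf = cf − af + ac,
  ∂bce = ce − be + bc.
As a 12×6 matrix over Z this has rank 6, with invariant factors (1,1,1,1,1,1).

Computing H_k = (kernel of ∂_k) / (image of ∂_{k+1}):

  H_0: rank C_0 − rank ∂_1 = 6 − 5 = 1, and the invariant factors of ∂_1 are all 1, so H_0 = Z.
  H_1: rank ker ∂_1 − rank ∂_2 = (12 − 5) − 6 = 1, and the invariant factors of ∂_2 are all 1, so H_1 = Z.
  H_2: rank ker ∂_2 − rank ∂_3 = (6 − 6) − 0 = 0, and there is no ∂_3, so H_2 = 0.

As a check, the Euler characteristic is 6 − 12 + 6 = 0, which agrees with 1 − 1 + 0 = 0.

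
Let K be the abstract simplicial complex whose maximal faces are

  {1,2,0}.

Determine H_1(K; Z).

Take the total order 0 < 1 < 2 on the vertex set. Then K (dimension 2) consists of the simplices:

  0-simplices (3): [0], [1], [2]
  1-simplices (3): [0,1], [0,2], [1,2]
  2-simplices (1): [0,1,2]

giving chain groups C_0 ≅ Z^3, C_1 ≅ Z^3, C_2 ≅ Z^1.

Boundary ∂_1: C_1 → C_0 sends each edge [p,q] (with p < q) to q − p.
The 3×3 boundary matrix has rank 2 and Smith normal form diag(1,1).

Boundary ∂_2: C_2 → C_1 acts by ∂[p,q,r] = [q,r] − [p,r] + [p,q]. For instance
  ∂[0,1,2] = [1,2] − [0,2] + [0,1].
The 3×1 boundary matrix has rank 1 and Smith normal form diag(1).

From H_k ≅ ker(∂_k) / im(∂_{k+1}) we obtain:

  H_1: rank ker ∂_1 − rank ∂_2 = (3 − 2) − 1 = 0, and the invariant factors of ∂_2 are all 1, so H_1 ≅ 0.

(K is a triangulation of the 2-simplex.)

H_1 = 0.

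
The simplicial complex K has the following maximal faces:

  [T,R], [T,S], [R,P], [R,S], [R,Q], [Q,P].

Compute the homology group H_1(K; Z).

H_1 ≅ Z^2.

Take the total order P < Q < R < S < T on the vertex set. Then K (dimension 1) consists of the simplices:

  0-simplices (5): P, Q, R, S, T
  1-simplices (6): PQ, PR, QR, RS, RT, ST

giving chain groups C_0 ≅ Z^5, C_1 ≅ Z^6.

The boundary map ∂_1: C_1 → C_0 sends each edge [p,q] (with p < q) to q − p. For instance
  ∂ST = T − S.
The resulting 5×6 matrix has rank 4, and its Smith normal form has invariant factors (1,1,1,1).

Now H_k = ker ∂_k / im ∂_{k+1}, so:

  H_1: rank ker ∂_1 − rank ∂_2 = (6 − 4) − 0 = 2, and there is no ∂_2, so H_1 = Z^2.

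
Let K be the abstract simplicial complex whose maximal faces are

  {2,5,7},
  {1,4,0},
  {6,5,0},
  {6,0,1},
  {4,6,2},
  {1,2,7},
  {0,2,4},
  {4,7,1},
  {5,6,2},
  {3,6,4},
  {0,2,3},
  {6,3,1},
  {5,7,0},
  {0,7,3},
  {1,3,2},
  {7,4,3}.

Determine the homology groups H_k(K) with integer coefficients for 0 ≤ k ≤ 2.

H_0 ≅ Z,  H_1 ≅ Z^2,  H_2 ≅ Z.

K has 8 vertices, 24 edges, 16 triangles.
rank ∂_0 = 0, rank ∂_1 = 7 ⇒ b_0 = 8 − 0 − 7 = 1; all invariant factors of ∂_1 are 1 so no torsion. So H_0 = Z.
rank ∂_1 = 7, rank ∂_2 = 15 ⇒ b_1 = 24 − 7 − 15 = 2; all invariant factors of ∂_2 are 1 so no torsion. So H_1 = Z^2.
rank ∂_2 = 15, rank ∂_3 = 0 ⇒ b_2 = 16 − 15 − 0 = 1. So H_2 = Z.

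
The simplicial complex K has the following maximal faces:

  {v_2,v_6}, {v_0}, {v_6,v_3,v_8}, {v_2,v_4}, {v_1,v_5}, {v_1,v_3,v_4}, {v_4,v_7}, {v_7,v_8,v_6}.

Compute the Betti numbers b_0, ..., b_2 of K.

Take the total order v_0 < v_1 < v_2 < v_3 < v_4 < v_5 < v_6 < v_7 < v_8 on the vertex set. Then K (dimension 2) consists of the simplices:

  0-simplices (9): [v_0], [v_1], [v_2], [v_3], [v_4], [v_5], [v_6], [v_7], [v_8]
  1-simplices (12): [v_1,v_3], [v_1,v_4], [v_1,v_5], [v_2,v_4], [v_2,v_6], [v_3,v_4], [v_3,v_6], [v_3,v_8], [v_4,v_7], [v_6,v_7], [v_6,v_8], [v_7,v_8]
  2-simplices (3): [v_1,v_3,v_4], [v_3,v_6,v_8], [v_6,v_7,v_8]

giving chain groups C_0 ≅ Z^9, C_1 ≅ Z^12, C_2 ≅ Z^3.

∂_1: C_1 → C_0 maps an edge to its endpoints' difference, ∂[p,q] = q − p.
The 9×12 boundary matrix has rank 7 and Smith normal form diag(1,1,1,1,1,1,1).

∂_2: C_2 → C_1 acts by ∂[p,q,r] = [q,r] − [p,r] + [p,q]. For instance
  ∂[v_6,v_7,v_8] = [v_7,v_8] − [v_6,v_8] + [v_6,v_7],
  ∂[v_1,v_3,v_4] = [v_3,v_4] − [v_1,v_4] + [v_1,v_3].
The 12×3 boundary matrix has rank 3 and Smith normal form diag(1,1,1).

Now H_k = ker ∂_k / im ∂_{k+1}, so:

  H_0: rank C_0 − rank ∂_1 = 9 − 7 = 2, and the invariant factors of ∂_1 are all 1, so H_0 = Z^2.
  H_1: rank ker ∂_1 − rank ∂_2 = (12 − 7) − 3 = 2, and the invariant factors of ∂_2 are all 1, so H_1 = Z^2.
  H_2: rank ker ∂_2 − rank ∂_3 = (3 − 3) − 0 = 0, and there is no ∂_3, so H_2 = 0.

Hence the Betti numbers are b_0 = 2, b_1 = 2, b_2 = 0.

b_0 = 2, b_1 = 2, b_2 = 0.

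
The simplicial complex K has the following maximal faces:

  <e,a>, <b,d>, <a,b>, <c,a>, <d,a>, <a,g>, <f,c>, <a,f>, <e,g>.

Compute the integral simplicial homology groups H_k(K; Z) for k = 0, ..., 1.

H_0 = Z,  H_1 = Z^3.

Order the vertices as a < b < c < d < e < f < g. Listing each simplex with vertices in this order, K has dimension 1 with simplices:

  0-simplices (7): a, b, c, d, e, f, g
  1-simplices (9): ab, ac, ad, ae, af, ag, bd, cf, eg

so the chain groups are C_0 ≅ Z^7, C_1 ≅ Z^9.

∂_1: C_1 → C_0 is given by ∂[p,q] = [q] − [p].
The resulting 7×9 matrix has rank 6, and its Smith normal form has invariant factors (1,1,1,1,1,1).

Computing H_k = (kernel of ∂_k) / (image of ∂_{k+1}):

  H_0: rank C_0 − rank ∂_1 = 7 − 6 = 1, and the invariant factors of ∂_1 are all 1, so H_0 ≅ Z.
  H_1: rank ker ∂_1 − rank ∂_2 = (9 − 6) − 0 = 3, and there is no ∂_2, so H_1 ≅ Z^3.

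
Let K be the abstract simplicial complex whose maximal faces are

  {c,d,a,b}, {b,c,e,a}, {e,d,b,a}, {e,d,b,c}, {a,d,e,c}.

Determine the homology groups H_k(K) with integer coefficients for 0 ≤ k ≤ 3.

Fix the vertex order a < b < c < d < e and write every simplex with vertices in increasing order. Then dim K = 3 and the simplices of K are:

  0-simplices (5): a, b, c, d, e
  1-simplices (10): ab, ac, ad, ae, bc, bd, be, cd, ce, de
  2-simplices (10): abc, abd, abe, acd, ace, ade, bcd, bce, bde, cde
  3-simplices (5): abcd, abce, abde, acde, bcde

Hence C_0 ≅ Z^5, C_1 ≅ Z^10, C_2 ≅ Z^10, C_3 ≅ Z^5.

Boundary ∂_1: C_1 → C_0 maps an edge to its endpoints' difference, ∂[p,q] = q − p.
The 5×10 boundary matrix has rank 4 and Smith normal form diag(1,1,1,1).

The boundary map ∂_2: C_2 → C_1 maps a triangle to the signed sum of its edges. For instance
  ∂abe = be − ae + ab,
  ∂abd = bd − ad + ab.
This gives a 10×10 integer matrix of rank 6; reducing to Smith normal form yields diagonal entries (1,1,1,1,1,1).

The boundary map ∂_3: C_3 → C_2 sends each 3-simplex σ to the alternating sum Σ_i (−1)^i (σ with its i-th vertex removed). For instance
  ∂abcd = bcd − acd + abd − abc,
  ∂acde = cde − ade + ace − acd.
This gives a 10×5 integer matrix of rank 4; reducing to Smith normal form yields diagonal entries (1,1,1,1).

From H_k ≅ ker(∂_k) / im(∂_{k+1}) we obtain:

  H_0: rank C_0 − rank ∂_1 = 5 − 4 = 1, and the invariant factors of ∂_1 are all 1, so H_0 ≅ Z.
  H_1: rank ker ∂_1 − rank ∂_2 = (10 − 4) − 6 = 0, and the invariant factors of ∂_2 are all 1, so H_1 ≅ 0.
  H_2: rank ker ∂_2 − rank ∂_3 = (10 − 6) − 4 = 0, and the invariant factors of ∂_3 are all 1, so H_2 ≅ 0.
  H_3: rank ker ∂_3 − rank ∂_4 = (5 − 4) − 0 = 1, and there is no ∂_4, so H_3 ≅ Z.

As a check, the Euler characteristic is 5 − 10 + 10 − 5 = 0, which agrees with 1 − 0 + 0 − 1 = 0.

H_0 ≅ Z,  H_1 = 0,  H_2 = 0,  H_3 ≅ Z.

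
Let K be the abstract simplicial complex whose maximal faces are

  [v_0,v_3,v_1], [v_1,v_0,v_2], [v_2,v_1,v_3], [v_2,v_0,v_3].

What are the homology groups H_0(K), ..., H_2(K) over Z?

We work with the vertex ordering v_0 < v_1 < v_2 < v_3. The simplices of K, each written with vertices in increasing order, are:

  0-simplices (4): [v_0], [v_1], [v_2], [v_3]
  1-simplices (6): [v_0,v_1], [v_0,v_2], [v_0,v_3], [v_1,v_2], [v_1,v_3], [v_2,v_3]
  2-simplices (4): [v_0,v_1,v_2], [v_0,v_1,v_3], [v_0,v_2,v_3], [v_1,v_2,v_3]

Hence C_0 ≅ Z^4, C_1 ≅ Z^6, C_2 ≅ Z^4.

Boundary ∂_1: C_1 → C_0 sends each edge [p,q] (with p < q) to q − p. For instance
  ∂[v_0,v_1] = [v_1] − [v_0].
As a 4×6 matrix over Z this has rank 3, with invariant factors (1,1,1).

The boundary map ∂_2: C_2 → C_1 acts by ∂[p,q,r] = [q,r] − [p,r] + [p,q]. For instance
  ∂[v_0,v_1,v_2] = [v_1,v_2] − [v_0,v_2] + [v_0,v_1],
  ∂[v_0,v_1,v_3] = [v_1,v_3] − [v_0,v_3] + [v_0,v_1].
The 6×4 boundary matrix has rank 3 and Smith normal form diag(1,1,1).

Computing H_k = (kernel of ∂_k) / (image of ∂_{k+1}):

  H_0: rank C_0 − rank ∂_1 = 4 − 3 = 1, and the invariant factors of ∂_1 are all 1, so H_0 ≅ Z.
  H_1: rank ker ∂_1 − rank ∂_2 = (6 − 3) − 3 = 0, and the invariant factors of ∂_2 are all 1, so H_1 ≅ 0.
  H_2: rank ker ∂_2 − rank ∂_3 = (4 − 3) − 0 = 1, and there is no ∂_3, so H_2 ≅ Z.

H_0 = Z,  H_1 = 0,  H_2 = Z.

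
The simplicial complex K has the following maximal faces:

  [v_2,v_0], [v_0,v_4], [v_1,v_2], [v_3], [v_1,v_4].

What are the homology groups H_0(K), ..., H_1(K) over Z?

H_0 = Z^2,  H_1 = Z.

Fix the vertex order v_0 < v_1 < v_2 < v_3 < v_4 and write every simplex with vertices in increasing order. Then dim K = 1 and the simplices of K are:

  0-simplices (5): [v_0], [v_1], [v_2], [v_3], [v_4]
  1-simplices (4): [v_0,v_2], [v_0,v_4], [v_1,v_2], [v_1,v_4]

so the chain groups are C_0 ≅ Z^5, C_1 ≅ Z^4.

Boundary ∂_1: C_1 → C_0 is given by ∂[p,q] = [q] − [p]. For instance
  ∂[v_0,v_2] = [v_2] − [v_0].
As a 5×4 matrix over Z this has rank 3, with invariant factors (1,1,1).

Reading off H_k = ker ∂_k / im ∂_{k+1}:

  H_0: rank C_0 − rank ∂_1 = 5 − 3 = 2, and the invariant factors of ∂_1 are all 1, so H_0 ≅ Z^2.
  H_1: rank ker ∂_1 − rank ∂_2 = (4 − 3) − 0 = 1, and there is no ∂_2, so H_1 ≅ Z.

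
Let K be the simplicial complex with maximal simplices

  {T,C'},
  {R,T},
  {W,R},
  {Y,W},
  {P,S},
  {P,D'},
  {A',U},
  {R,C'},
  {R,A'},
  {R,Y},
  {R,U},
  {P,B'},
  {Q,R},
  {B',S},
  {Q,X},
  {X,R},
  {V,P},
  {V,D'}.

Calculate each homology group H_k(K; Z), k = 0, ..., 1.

H_0 ≅ Z^2,  H_1 ≅ Z^6.

K has 14 vertices, 18 edges.
rank ∂_0 = 0, rank ∂_1 = 12 ⇒ b_0 = 14 − 0 − 12 = 2; all invariant factors of ∂_1 are 1 so no torsion. So H_0 ≅ Z^2.
rank ∂_1 = 12, rank ∂_2 = 0 ⇒ b_1 = 18 − 12 − 0 = 6. So H_1 ≅ Z^6.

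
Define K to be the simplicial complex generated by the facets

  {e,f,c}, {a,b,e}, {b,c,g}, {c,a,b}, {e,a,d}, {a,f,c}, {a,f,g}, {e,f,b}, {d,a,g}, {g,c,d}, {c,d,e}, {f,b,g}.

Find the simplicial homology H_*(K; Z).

Take the total order a < b < c < d < e < f < g on the vertex set. Then K (dimension 2) consists of the simplices:

  0-simplices (7): a, b, c, d, e, f, g
  1-simplices (18): ab, ac, ad, ae, af, ag, bc, be, bf, bg, cd, ce, cf, cg, de, dg, ef, fg
  2-simplices (12): abc, abe, acf, ade, adg, afg, bcg, bef, bfg, cde, cdg, cef

so the chain groups are C_0 ≅ Z^7, C_1 ≅ Z^18, C_2 ≅ Z^12.

The boundary map ∂_1: C_1 → C_0 is given by ∂[p,q] = [q] − [p]. For instance
  ∂ag = g − a.
As a 7×18 matrix over Z this has rank 6, with invariant factors (1,1,1,1,1,1).

Boundary ∂_2: C_2 → C_1 sends each 2-simplex [p,q,r] to [q,r] − [p,r] + [p,q]. For instance
  ∂acf = cf − af + ac,
  ∂bef = ef − bf + be.
The 18×12 boundary matrix has rank 12 and Smith normal form diag(1,1,1,1,1,1,1,1,1,1,1,2).

Computing H_k = (kernel of ∂_k) / (image of ∂_{k+1}):

  H_0: rank C_0 − rank ∂_1 = 7 − 6 = 1, and the invariant factors of ∂_1 are all 1, so H_0 ≅ Z.
  H_1: rank ker ∂_1 − rank ∂_2 = (18 − 6) − 12 = 0, and ∂_2 has invariant factor 2 > 1, so H_1 ≅ Z/2Z.
  H_2: rank ker ∂_2 − rank ∂_3 = (12 − 12) − 0 = 0, and there is no ∂_3, so H_2 ≅ 0.

As a check, the Euler characteristic is 7 − 18 + 12 = 1, which agrees with 1 − 0 + 0 = 1.
(K is a triangulation of the real projective plane RP^2.)

H_0 ≅ Z,  H_1 ≅ Z/2Z,  H_2 = 0.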